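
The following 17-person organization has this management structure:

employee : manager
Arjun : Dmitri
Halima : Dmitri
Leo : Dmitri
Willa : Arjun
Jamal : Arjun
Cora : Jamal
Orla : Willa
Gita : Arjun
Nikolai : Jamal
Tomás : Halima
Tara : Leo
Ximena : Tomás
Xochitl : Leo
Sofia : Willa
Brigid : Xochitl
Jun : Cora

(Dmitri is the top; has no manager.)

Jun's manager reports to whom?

Jamal

Jun reports to Cora, and Cora reports to Jamal. So Jun's skip-level manager is Jamal.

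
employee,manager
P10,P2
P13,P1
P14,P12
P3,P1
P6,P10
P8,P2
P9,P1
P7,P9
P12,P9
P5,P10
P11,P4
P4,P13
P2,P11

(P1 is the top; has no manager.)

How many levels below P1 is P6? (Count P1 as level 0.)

Chain from P6 up to P1: P6 → P10 → P2 → P11 → P4 → P13 → P1. That is 6 steps up, so P6 is 6 levels below P1.

6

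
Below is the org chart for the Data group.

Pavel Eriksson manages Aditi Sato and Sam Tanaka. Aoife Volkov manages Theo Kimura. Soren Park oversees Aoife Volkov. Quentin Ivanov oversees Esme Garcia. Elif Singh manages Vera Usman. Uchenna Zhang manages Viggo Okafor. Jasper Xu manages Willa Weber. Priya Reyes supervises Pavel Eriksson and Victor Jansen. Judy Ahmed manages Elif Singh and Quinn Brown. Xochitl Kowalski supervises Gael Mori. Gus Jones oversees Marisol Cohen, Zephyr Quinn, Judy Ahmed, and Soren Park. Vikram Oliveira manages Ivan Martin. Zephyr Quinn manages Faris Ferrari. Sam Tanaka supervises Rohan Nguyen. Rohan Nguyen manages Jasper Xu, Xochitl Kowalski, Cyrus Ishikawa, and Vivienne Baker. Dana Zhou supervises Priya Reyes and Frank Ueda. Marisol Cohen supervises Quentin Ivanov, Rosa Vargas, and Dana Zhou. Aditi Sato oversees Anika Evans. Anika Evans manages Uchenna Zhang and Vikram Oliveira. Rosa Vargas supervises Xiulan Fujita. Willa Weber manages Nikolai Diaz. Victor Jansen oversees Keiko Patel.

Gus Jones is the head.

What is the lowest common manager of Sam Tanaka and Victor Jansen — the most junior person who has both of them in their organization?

Sam Tanaka's chain of managers is Pavel Eriksson, Priya Reyes, Dana Zhou, Marisol Cohen, Gus Jones. Victor Jansen's chain of managers is Priya Reyes, Dana Zhou, Marisol Cohen, Gus Jones. The first manager that appears in both chains is Priya Reyes.

Priya Reyes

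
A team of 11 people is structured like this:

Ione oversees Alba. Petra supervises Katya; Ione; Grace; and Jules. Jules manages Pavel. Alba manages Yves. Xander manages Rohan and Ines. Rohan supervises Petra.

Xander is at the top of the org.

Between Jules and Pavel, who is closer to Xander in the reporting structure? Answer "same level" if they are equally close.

Jules is 3 levels below Xander; Pavel is 4. Jules is higher.

Jules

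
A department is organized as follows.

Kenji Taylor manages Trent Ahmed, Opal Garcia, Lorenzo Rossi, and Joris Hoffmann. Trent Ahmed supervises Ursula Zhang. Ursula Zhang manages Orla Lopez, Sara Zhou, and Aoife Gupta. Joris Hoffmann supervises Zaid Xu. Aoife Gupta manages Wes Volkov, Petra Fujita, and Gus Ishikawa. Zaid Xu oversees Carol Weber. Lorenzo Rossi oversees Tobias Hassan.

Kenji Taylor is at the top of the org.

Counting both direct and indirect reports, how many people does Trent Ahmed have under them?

7

Trent Ahmed directly manages Ursula Zhang. Under Ursula Zhang: Orla Lopez, Sara Zhou, Aoife Gupta, Gus Ishikawa, Petra Fujita, Wes Volkov (6). That's 7 in total.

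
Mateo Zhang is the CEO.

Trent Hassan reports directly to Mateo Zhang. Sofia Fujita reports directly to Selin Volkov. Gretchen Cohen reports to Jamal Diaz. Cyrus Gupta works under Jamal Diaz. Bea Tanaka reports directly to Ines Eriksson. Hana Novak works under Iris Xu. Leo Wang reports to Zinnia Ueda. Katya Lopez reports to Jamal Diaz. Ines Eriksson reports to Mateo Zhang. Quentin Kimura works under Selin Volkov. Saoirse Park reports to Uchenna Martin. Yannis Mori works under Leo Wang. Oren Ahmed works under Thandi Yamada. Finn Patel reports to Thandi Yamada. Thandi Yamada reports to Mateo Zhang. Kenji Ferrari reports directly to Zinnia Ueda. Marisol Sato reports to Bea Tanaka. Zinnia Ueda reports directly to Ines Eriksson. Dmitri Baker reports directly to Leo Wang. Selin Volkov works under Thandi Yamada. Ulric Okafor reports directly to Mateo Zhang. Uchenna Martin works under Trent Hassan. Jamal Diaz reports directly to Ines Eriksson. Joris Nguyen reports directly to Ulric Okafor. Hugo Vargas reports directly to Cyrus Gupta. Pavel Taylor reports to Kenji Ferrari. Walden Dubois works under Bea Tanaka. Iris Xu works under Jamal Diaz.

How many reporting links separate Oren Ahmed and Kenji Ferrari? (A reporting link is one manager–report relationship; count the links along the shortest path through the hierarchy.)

5

Oren Ahmed is 2 levels below Mateo Zhang, and Kenji Ferrari is 3 levels below Mateo Zhang (their lowest common manager). The shortest path runs up from Oren Ahmed to Mateo Zhang and back down to Kenji Ferrari: 2 + 3 = 5 links.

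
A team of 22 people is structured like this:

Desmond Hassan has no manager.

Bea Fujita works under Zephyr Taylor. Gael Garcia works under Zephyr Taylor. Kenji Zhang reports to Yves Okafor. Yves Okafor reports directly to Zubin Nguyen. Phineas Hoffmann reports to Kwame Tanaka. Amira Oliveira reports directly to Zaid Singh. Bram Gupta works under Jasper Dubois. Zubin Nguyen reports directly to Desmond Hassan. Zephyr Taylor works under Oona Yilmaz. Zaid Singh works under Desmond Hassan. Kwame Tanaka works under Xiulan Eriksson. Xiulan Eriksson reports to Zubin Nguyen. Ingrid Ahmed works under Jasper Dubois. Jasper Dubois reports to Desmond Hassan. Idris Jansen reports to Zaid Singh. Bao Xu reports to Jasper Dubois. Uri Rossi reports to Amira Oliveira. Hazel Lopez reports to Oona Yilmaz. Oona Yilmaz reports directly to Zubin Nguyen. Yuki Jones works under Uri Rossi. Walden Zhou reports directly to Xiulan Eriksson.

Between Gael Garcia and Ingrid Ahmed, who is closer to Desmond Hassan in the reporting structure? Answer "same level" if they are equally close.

Gael Garcia is 4 levels below Desmond Hassan; Ingrid Ahmed is 2. Ingrid Ahmed is higher.

Ingrid Ahmed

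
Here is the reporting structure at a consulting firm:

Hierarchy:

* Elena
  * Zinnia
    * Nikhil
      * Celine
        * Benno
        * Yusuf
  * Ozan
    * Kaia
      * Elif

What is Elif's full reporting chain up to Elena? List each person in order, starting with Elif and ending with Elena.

Elif reports to Kaia. Kaia reports to Ozan. Ozan reports to Elena. Elena is at the top.

Elif -> Kaia -> Ozan -> Elena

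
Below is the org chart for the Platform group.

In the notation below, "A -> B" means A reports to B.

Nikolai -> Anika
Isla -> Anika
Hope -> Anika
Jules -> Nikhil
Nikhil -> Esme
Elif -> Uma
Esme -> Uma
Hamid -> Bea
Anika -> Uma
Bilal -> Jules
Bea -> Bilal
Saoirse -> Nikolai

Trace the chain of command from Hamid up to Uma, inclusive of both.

Hamid -> Bea -> Bilal -> Jules -> Nikhil -> Esme -> Uma

Hamid reports to Bea. Bea reports to Bilal. Bilal reports to Jules. Jules reports to Nikhil. Nikhil reports to Esme. Esme reports to Uma. Uma is at the top.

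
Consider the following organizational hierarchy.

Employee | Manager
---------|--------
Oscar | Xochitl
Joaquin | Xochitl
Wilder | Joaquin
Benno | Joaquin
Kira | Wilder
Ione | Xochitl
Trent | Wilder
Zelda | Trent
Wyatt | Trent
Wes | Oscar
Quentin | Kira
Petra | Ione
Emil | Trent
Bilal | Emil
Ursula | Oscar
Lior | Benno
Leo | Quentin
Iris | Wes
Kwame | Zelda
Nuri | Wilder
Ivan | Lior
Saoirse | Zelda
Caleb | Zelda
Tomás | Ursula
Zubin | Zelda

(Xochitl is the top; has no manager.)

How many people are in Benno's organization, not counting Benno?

Benno directly manages Lior. Under Lior: Ivan (1). That's 2 in total.

2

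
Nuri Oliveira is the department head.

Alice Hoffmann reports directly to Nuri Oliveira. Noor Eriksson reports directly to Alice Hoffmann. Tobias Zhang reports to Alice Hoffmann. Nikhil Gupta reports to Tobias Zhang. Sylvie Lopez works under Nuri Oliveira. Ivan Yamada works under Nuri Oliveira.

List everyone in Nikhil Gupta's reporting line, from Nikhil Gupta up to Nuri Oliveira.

Nikhil Gupta reports to Tobias Zhang. Tobias Zhang reports to Alice Hoffmann. Alice Hoffmann reports to Nuri Oliveira. Nuri Oliveira is at the top.

Nikhil Gupta -> Tobias Zhang -> Alice Hoffmann -> Nuri Oliveira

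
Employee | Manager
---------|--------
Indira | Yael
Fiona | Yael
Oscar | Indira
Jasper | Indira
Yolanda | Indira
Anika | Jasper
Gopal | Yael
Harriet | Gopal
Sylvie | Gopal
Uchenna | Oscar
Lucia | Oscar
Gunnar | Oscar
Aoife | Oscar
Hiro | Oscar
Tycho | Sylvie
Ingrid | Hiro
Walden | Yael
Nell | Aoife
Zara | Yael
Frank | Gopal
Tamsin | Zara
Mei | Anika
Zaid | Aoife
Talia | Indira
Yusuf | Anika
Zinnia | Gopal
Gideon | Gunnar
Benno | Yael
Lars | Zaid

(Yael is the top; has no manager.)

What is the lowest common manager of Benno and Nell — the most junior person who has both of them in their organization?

Yael

Benno's chain of managers is Yael. Nell's chain of managers is Aoife, Oscar, Indira, Yael. The first manager that appears in both chains is Yael.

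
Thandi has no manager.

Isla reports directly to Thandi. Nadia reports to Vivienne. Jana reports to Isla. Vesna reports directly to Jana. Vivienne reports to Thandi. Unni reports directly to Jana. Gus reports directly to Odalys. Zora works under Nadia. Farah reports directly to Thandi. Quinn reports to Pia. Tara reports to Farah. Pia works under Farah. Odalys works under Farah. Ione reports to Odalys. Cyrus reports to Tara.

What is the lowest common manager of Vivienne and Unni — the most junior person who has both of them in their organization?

Thandi

Vivienne's chain of managers is Thandi. Unni's chain of managers is Jana, Isla, Thandi. The first manager that appears in both chains is Thandi.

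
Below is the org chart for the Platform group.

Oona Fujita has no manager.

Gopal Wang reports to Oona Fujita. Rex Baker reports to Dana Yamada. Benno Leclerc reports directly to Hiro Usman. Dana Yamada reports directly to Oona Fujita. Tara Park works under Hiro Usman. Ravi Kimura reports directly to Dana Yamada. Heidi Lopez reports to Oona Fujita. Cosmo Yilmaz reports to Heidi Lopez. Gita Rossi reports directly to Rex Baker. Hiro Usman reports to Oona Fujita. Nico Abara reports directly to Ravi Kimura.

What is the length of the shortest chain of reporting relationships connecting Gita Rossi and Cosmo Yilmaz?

5

Gita Rossi is 3 levels below Oona Fujita, and Cosmo Yilmaz is 2 levels below Oona Fujita (their lowest common manager). The shortest path runs up from Gita Rossi to Oona Fujita and back down to Cosmo Yilmaz: 3 + 2 = 5 links.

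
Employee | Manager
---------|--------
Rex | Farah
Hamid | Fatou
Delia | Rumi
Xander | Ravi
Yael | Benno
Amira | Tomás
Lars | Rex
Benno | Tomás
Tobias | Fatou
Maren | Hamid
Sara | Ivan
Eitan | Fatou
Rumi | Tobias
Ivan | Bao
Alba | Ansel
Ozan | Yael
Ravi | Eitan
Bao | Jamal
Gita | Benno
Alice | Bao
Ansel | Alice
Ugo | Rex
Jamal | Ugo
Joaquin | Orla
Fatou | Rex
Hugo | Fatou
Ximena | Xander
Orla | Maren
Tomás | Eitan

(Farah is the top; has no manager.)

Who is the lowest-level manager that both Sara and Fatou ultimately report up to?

Sara's chain of managers is Ivan, Bao, Jamal, Ugo, Rex, Farah. Fatou's chain of managers is Rex, Farah. The first manager that appears in both chains is Rex.

Rex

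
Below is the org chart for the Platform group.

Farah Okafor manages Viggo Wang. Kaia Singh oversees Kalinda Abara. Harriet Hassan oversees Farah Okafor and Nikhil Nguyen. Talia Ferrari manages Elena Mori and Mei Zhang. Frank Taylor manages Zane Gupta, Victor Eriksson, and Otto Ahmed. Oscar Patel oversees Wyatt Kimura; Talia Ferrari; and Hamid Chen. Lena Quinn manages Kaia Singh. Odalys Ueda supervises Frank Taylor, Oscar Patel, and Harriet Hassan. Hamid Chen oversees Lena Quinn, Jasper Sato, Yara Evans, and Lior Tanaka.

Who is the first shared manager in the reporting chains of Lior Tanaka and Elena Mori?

Lior Tanaka's chain of managers is Hamid Chen, Oscar Patel, Odalys Ueda. Elena Mori's chain of managers is Talia Ferrari, Oscar Patel, Odalys Ueda. The first manager that appears in both chains is Oscar Patel.

Oscar Patel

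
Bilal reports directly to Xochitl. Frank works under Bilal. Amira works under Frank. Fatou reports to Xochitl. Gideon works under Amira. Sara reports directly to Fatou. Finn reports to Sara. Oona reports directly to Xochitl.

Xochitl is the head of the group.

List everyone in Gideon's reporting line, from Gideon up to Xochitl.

Gideon reports to Amira. Amira reports to Frank. Frank reports to Bilal. Bilal reports to Xochitl. Xochitl is at the top.

Gideon -> Amira -> Frank -> Bilal -> Xochitl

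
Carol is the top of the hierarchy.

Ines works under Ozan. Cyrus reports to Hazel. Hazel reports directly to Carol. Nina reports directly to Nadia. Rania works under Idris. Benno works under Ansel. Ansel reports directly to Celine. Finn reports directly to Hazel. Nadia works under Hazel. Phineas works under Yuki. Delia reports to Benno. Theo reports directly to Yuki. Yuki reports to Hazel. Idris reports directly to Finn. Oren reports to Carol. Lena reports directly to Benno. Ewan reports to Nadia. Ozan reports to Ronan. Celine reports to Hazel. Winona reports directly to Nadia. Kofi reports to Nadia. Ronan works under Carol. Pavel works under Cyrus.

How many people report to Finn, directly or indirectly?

2

Finn directly manages Idris. Under Idris: Rania (1). That's 2 in total.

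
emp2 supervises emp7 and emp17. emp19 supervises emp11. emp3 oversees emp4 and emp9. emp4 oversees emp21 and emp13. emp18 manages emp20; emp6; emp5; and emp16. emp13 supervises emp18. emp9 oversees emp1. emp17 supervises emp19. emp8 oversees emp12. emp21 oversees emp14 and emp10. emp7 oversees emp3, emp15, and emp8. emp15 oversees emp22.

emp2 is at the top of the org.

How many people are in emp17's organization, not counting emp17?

2

emp17 directly manages emp19. Under emp19: emp11 (1). That's 2 in total.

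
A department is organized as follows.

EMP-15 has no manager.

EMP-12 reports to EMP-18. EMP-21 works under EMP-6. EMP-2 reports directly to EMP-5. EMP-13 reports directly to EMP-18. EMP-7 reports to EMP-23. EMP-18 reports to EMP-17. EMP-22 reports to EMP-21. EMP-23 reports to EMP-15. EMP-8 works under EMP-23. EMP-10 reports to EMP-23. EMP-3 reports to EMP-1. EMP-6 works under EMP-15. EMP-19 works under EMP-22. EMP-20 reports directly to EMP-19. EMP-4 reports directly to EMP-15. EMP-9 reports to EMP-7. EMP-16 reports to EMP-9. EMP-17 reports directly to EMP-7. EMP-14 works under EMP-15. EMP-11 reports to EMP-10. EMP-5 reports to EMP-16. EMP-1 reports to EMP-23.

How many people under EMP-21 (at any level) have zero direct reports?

The only person in EMP-21's organization with no one reporting to them is EMP-20. That is 1.

1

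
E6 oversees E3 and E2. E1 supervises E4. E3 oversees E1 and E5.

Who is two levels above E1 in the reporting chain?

E1 reports to E3, and E3 reports to E6. So E1's skip-level manager is E6.

E6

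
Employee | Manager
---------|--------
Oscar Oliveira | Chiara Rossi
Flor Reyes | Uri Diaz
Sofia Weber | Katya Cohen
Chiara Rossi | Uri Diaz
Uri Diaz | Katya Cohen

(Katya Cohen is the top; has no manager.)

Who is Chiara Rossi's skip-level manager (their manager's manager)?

Chiara Rossi reports to Uri Diaz, and Uri Diaz reports to Katya Cohen. So Chiara Rossi's skip-level manager is Katya Cohen.

Katya Cohen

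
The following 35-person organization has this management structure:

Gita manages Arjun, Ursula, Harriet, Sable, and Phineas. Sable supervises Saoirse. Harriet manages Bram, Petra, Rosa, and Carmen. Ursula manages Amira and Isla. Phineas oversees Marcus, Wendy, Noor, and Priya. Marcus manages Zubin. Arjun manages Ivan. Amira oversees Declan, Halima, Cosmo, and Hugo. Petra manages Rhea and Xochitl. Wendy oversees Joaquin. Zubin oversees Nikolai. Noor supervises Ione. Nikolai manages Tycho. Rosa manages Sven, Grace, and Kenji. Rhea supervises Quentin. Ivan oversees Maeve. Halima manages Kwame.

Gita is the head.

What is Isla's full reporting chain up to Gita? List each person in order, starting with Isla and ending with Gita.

Isla -> Ursula -> Gita

Isla reports to Ursula. Ursula reports to Gita. Gita is at the top.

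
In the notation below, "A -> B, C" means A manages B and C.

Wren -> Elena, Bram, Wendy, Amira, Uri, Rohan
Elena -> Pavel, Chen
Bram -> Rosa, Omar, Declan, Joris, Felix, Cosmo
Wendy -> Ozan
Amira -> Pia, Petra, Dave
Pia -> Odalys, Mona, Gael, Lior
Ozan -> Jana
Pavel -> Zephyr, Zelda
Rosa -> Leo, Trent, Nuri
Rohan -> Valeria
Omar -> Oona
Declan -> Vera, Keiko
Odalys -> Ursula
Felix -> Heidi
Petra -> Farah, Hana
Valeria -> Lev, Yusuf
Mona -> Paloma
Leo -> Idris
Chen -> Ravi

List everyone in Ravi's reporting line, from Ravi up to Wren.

Ravi reports to Chen. Chen reports to Elena. Elena reports to Wren. Wren is at the top.

Ravi -> Chen -> Elena -> Wren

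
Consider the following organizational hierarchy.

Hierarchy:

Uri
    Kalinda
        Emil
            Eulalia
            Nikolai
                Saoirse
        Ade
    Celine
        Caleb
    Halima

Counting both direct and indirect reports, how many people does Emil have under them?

Emil directly manages Eulalia, Nikolai. Eulalia has no reports. Under Nikolai: Saoirse (1). So Emil's organization is 2 direct reports plus everyone under them: 1 + 2 = 3.

3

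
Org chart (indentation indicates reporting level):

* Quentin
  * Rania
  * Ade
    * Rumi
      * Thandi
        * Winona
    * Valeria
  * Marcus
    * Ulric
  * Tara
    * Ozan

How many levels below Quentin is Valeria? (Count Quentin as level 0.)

2

Chain from Valeria up to Quentin: Valeria → Ade → Quentin. That is 2 steps up, so Valeria is 2 levels below Quentin.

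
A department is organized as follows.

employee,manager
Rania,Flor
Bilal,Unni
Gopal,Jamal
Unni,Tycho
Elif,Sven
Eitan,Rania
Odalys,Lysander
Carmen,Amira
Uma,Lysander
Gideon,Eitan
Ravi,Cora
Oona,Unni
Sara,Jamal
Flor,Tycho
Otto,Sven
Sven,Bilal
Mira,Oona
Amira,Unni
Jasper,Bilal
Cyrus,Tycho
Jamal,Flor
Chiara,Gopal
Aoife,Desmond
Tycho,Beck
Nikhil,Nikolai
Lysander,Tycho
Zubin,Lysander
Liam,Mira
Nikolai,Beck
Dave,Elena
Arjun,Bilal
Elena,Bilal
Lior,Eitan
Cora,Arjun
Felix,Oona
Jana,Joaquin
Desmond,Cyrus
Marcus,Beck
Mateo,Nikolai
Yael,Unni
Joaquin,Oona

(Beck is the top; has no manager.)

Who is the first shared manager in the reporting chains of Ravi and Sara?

Ravi's chain of managers is Cora, Arjun, Bilal, Unni, Tycho, Beck. Sara's chain of managers is Jamal, Flor, Tycho, Beck. The first manager that appears in both chains is Tycho.

Tycho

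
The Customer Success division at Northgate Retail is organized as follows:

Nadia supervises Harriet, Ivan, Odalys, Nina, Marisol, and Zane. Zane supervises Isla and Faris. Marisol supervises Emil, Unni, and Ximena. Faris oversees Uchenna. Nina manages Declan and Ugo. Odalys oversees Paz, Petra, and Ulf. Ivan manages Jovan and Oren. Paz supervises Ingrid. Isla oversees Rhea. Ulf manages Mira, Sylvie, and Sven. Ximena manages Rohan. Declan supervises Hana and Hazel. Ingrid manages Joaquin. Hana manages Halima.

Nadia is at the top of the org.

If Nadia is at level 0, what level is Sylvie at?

3

Chain from Sylvie up to Nadia: Sylvie → Ulf → Odalys → Nadia. That is 3 steps up, so Sylvie is 3 levels below Nadia.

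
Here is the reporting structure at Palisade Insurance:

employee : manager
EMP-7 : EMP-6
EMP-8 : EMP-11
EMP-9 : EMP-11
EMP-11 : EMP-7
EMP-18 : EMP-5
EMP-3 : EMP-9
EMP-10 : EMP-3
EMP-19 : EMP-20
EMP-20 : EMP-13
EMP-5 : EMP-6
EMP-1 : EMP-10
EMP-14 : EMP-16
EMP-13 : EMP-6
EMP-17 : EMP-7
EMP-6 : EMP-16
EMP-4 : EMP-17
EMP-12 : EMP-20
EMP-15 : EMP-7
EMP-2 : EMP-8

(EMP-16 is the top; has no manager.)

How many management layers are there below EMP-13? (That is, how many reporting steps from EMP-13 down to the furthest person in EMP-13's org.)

The longest chain under EMP-13 runs EMP-13 → EMP-20 → EMP-19, which is 2 levels below EMP-13.

2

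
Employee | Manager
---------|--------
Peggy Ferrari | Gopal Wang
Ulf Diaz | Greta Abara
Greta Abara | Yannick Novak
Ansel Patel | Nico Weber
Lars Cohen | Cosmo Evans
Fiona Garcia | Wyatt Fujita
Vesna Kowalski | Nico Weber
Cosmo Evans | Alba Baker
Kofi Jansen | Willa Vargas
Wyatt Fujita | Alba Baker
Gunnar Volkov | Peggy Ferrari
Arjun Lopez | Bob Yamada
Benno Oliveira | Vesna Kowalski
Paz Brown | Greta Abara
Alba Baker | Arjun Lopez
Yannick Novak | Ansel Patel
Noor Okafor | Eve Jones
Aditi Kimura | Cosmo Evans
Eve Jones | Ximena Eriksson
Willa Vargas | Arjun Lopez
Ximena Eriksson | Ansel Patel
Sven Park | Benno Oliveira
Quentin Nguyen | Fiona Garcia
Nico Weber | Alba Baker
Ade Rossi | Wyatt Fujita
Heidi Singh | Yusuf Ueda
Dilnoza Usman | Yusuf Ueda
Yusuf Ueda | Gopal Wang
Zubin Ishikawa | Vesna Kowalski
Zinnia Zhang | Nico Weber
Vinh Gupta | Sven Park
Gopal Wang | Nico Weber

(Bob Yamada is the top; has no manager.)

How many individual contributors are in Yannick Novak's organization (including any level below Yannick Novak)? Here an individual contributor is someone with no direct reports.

2

The people in Yannick Novak's organization with no one reporting to them are Ulf Diaz, Paz Brown. That is 2.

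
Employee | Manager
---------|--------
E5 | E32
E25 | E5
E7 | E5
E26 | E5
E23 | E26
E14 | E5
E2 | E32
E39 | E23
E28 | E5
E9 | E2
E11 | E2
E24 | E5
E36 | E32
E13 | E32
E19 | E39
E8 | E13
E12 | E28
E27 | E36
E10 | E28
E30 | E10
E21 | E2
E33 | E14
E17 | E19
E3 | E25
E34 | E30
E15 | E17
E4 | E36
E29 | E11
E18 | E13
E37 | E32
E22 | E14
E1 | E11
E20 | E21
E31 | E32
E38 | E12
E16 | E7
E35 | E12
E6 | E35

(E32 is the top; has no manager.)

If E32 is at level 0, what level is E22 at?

3

Chain from E22 up to E32: E22 → E14 → E5 → E32. That is 3 steps up, so E22 is 3 levels below E32.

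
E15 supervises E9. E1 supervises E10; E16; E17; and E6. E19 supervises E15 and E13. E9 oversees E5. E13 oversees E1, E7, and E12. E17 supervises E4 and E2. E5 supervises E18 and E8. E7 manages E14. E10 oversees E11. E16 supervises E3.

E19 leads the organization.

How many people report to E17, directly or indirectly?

2

E17 directly manages E2, E4. E2 has no reports. E4 has no reports. So E17's organization is 2 direct reports plus everyone under them: 1 + 1 = 2.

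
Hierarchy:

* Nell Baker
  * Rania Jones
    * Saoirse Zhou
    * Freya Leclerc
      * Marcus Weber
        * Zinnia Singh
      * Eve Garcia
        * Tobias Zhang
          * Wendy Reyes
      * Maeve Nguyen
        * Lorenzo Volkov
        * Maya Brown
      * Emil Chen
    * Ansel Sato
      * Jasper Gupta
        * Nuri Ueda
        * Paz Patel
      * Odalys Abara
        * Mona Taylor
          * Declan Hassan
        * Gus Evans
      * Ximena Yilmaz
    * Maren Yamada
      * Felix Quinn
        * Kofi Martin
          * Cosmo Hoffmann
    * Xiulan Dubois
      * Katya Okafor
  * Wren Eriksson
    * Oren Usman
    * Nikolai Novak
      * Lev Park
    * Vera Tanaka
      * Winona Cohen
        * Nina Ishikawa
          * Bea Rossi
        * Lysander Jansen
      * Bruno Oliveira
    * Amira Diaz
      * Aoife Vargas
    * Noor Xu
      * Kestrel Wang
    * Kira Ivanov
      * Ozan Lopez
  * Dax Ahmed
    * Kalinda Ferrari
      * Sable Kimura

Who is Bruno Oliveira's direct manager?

Bruno Oliveira reports directly to Vera Tanaka.

Vera Tanaka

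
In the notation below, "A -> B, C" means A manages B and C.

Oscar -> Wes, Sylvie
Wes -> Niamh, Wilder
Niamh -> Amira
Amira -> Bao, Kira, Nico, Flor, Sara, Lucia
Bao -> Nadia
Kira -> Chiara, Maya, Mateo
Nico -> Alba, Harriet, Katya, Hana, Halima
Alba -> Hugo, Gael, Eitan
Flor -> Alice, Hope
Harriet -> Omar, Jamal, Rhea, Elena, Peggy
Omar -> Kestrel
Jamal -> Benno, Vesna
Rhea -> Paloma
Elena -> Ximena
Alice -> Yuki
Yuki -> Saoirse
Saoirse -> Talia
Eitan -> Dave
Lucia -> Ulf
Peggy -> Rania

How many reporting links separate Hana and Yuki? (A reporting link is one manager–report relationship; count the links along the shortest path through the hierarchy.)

5

Hana is 2 levels below Amira, and Yuki is 3 levels below Amira (their lowest common manager). The shortest path runs up from Hana to Amira and back down to Yuki: 2 + 3 = 5 links.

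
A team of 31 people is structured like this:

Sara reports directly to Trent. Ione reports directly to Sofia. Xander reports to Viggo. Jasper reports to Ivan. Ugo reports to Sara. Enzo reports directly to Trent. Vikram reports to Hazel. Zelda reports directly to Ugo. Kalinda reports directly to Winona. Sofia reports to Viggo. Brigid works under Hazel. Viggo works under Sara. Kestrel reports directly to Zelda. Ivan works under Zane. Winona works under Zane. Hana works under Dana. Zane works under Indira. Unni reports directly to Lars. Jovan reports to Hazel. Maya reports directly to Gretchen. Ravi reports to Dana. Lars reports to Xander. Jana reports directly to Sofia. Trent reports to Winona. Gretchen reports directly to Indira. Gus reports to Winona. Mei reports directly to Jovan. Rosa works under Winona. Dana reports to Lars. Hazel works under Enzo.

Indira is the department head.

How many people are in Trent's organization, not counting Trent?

20

Trent directly manages Enzo, Sara. Under Enzo: Hazel, Brigid, Vikram, Jovan, Mei (5). Under Sara: Ugo, Zelda, Kestrel, Viggo, Sofia, Ione, Jana, Xander, Lars, Unni, Dana, Hana, Ravi (13). So Trent's organization is 2 direct reports plus everyone under them: 6 + 14 = 20.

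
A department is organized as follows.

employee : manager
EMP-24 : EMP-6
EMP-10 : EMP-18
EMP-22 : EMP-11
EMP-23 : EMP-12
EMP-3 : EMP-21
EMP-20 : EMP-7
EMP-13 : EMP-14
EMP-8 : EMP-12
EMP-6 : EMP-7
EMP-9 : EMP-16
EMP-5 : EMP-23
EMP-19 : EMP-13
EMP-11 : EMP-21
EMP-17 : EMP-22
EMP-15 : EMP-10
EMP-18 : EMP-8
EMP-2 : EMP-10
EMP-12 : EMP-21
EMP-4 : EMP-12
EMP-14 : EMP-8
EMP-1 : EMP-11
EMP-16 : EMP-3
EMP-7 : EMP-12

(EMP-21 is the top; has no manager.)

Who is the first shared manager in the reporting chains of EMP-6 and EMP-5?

EMP-6's chain of managers is EMP-7, EMP-12, EMP-21. EMP-5's chain of managers is EMP-23, EMP-12, EMP-21. The first manager that appears in both chains is EMP-12.

EMP-12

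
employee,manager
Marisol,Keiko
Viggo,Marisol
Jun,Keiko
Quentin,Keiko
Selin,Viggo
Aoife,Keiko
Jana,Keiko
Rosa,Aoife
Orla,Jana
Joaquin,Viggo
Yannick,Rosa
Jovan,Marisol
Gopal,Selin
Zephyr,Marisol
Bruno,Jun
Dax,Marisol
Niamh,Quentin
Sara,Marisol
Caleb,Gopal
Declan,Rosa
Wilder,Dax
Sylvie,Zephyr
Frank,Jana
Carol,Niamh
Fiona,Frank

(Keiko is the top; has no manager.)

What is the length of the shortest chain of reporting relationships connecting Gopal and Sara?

Gopal is 3 levels below Marisol, and Sara is 1 level below Marisol (their lowest common manager). The shortest path runs up from Gopal to Marisol and back down to Sara: 3 + 1 = 4 links.

4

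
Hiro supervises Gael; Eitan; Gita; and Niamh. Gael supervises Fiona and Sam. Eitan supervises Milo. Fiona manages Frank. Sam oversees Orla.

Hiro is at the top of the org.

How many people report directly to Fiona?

1

Fiona directly manages Frank. That is 1 direct report.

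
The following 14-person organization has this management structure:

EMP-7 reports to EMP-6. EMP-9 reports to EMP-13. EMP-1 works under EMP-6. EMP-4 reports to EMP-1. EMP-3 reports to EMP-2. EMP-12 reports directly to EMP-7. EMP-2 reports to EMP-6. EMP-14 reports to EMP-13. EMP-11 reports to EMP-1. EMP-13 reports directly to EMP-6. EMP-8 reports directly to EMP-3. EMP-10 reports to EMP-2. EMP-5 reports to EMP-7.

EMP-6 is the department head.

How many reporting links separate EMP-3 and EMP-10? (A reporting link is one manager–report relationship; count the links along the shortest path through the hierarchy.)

2

EMP-3 is 1 level below EMP-2, and EMP-10 is 1 level below EMP-2 (their lowest common manager). The shortest path runs up from EMP-3 to EMP-2 and back down to EMP-10: 1 + 1 = 2 links.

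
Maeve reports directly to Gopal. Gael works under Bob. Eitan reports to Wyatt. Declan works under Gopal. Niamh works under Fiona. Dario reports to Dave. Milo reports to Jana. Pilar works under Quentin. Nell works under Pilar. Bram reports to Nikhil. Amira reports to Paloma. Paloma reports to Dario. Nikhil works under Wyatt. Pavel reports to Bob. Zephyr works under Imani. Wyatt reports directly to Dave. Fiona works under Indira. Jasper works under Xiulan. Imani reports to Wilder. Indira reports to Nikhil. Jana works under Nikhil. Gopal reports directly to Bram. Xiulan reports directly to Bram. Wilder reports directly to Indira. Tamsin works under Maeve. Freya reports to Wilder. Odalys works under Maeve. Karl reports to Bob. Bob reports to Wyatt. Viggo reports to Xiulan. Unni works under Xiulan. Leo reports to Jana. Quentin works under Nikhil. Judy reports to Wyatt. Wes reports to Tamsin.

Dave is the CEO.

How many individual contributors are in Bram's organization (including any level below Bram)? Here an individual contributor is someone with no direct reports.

6

The people in Bram's organization with no one reporting to them are Unni, Jasper, Viggo, Declan, Wes, Odalys. That is 6.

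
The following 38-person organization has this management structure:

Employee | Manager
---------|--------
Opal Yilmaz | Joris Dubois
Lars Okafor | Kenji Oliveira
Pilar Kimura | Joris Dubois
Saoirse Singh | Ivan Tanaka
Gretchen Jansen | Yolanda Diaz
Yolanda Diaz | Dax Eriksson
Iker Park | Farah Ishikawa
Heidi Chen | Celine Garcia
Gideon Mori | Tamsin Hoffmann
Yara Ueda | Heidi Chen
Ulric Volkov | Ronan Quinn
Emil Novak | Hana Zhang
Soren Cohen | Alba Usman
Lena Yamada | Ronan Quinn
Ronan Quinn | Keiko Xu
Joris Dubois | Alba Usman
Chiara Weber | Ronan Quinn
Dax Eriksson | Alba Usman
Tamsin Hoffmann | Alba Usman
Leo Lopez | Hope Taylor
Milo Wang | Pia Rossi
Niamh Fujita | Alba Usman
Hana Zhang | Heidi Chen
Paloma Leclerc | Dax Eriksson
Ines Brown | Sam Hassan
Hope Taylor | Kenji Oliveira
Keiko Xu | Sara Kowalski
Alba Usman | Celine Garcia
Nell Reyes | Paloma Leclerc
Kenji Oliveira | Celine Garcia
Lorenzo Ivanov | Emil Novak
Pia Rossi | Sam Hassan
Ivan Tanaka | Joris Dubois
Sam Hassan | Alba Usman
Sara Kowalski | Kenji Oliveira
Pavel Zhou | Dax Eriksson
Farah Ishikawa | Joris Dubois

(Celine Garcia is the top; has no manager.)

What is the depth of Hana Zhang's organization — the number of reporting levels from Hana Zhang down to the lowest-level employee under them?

2

The longest chain under Hana Zhang runs Hana Zhang → Emil Novak → Lorenzo Ivanov, which is 2 levels below Hana Zhang.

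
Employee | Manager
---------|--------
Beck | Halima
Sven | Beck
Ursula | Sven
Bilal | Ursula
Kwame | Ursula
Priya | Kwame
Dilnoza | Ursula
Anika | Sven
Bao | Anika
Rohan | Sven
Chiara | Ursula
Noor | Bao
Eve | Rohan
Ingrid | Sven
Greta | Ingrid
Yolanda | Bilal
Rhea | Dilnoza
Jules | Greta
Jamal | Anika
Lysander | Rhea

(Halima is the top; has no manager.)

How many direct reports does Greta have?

1

Greta directly manages Jules. That is 1 direct report.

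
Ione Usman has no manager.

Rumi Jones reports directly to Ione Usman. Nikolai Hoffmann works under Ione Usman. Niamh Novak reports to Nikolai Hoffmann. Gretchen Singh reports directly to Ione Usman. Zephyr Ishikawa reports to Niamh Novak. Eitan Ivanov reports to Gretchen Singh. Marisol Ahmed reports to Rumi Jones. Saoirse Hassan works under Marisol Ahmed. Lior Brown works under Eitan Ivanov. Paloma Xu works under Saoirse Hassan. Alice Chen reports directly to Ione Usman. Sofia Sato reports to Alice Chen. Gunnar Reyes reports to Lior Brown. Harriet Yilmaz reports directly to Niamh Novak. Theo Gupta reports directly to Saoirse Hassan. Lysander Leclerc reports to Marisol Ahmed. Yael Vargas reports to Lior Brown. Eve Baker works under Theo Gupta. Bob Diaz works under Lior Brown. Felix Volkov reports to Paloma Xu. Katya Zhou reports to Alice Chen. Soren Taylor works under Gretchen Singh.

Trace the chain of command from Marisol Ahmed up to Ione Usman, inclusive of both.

Marisol Ahmed reports to Rumi Jones. Rumi Jones reports to Ione Usman. Ione Usman is at the top.

Marisol Ahmed -> Rumi Jones -> Ione Usman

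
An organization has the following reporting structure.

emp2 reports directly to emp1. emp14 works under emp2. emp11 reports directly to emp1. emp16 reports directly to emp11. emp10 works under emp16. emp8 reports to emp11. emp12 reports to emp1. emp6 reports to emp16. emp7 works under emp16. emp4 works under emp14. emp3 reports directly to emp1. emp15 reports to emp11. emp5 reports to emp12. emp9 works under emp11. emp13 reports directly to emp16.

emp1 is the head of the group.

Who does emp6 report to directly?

emp6 reports directly to emp16.

emp16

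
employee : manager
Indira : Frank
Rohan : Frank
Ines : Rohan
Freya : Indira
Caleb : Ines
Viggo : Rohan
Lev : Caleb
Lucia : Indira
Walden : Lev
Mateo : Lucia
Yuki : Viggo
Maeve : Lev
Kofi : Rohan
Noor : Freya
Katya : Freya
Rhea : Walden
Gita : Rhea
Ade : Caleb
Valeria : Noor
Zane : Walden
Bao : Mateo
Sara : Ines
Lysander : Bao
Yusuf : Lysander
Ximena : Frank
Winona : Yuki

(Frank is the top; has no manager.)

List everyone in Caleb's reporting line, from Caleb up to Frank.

Caleb reports to Ines. Ines reports to Rohan. Rohan reports to Frank. Frank is at the top.

Caleb -> Ines -> Rohan -> Frank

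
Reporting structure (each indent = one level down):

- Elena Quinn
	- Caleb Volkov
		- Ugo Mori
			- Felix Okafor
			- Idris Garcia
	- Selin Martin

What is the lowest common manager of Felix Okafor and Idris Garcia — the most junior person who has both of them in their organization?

Ugo Mori

Felix Okafor's chain of managers is Ugo Mori, Caleb Volkov, Elena Quinn. Idris Garcia's chain of managers is Ugo Mori, Caleb Volkov, Elena Quinn. The first manager that appears in both chains is Ugo Mori.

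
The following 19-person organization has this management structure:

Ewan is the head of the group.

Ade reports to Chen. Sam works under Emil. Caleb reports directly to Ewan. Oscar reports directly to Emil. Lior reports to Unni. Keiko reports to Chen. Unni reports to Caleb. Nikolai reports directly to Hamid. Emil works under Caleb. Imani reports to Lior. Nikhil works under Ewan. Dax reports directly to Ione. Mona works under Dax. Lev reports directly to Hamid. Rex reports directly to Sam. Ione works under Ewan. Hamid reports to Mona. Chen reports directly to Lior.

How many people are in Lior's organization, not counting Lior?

4

Lior directly manages Chen, Imani. Under Chen: Ade, Keiko (2). Imani has no reports. So Lior's organization is 2 direct reports plus everyone under them: 3 + 1 = 4.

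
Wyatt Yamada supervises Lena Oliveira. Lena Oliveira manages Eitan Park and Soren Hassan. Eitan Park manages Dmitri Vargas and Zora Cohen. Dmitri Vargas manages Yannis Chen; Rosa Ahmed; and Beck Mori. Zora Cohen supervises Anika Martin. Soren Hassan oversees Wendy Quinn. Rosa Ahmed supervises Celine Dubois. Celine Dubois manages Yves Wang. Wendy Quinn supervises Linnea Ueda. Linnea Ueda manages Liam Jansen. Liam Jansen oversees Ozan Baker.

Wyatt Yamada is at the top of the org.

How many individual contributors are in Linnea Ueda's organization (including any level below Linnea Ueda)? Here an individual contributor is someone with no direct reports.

1

The only person in Linnea Ueda's organization with no one reporting to them is Ozan Baker. That is 1.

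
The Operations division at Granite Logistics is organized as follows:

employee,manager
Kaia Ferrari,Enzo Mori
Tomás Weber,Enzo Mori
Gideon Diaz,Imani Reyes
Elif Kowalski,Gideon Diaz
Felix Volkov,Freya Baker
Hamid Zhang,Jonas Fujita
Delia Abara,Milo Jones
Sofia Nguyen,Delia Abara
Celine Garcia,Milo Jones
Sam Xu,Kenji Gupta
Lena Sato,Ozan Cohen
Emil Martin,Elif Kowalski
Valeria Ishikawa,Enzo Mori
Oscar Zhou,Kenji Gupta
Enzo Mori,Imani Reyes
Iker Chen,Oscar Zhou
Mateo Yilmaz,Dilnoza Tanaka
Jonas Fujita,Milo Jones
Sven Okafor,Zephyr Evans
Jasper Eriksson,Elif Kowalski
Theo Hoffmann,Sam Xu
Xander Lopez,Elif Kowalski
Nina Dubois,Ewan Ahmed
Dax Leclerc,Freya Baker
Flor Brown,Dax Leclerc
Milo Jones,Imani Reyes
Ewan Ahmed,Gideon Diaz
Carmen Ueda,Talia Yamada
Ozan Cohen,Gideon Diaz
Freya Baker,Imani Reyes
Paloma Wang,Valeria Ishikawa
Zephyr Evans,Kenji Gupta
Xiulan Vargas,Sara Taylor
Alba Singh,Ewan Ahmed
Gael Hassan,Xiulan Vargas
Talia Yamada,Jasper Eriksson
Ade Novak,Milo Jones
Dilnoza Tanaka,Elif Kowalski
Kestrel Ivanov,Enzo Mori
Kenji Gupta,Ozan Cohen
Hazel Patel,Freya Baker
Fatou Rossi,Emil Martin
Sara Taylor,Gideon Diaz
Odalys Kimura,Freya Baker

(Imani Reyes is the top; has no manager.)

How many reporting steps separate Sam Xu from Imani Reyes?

4

Chain from Sam Xu up to Imani Reyes: Sam Xu → Kenji Gupta → Ozan Cohen → Gideon Diaz → Imani Reyes. That is 4 steps up, so Sam Xu is 4 levels below Imani Reyes.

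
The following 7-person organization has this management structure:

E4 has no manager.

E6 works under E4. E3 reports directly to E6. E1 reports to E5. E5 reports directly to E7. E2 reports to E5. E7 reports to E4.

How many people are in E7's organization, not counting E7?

3

E7 directly manages E5. Under E5: E1, E2 (2). That's 3 in total.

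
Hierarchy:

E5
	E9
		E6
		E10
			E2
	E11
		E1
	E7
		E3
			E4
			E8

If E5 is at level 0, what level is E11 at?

1

Chain from E11 up to E5: E11 → E5. That is 1 step up, so E11 is 1 level below E5.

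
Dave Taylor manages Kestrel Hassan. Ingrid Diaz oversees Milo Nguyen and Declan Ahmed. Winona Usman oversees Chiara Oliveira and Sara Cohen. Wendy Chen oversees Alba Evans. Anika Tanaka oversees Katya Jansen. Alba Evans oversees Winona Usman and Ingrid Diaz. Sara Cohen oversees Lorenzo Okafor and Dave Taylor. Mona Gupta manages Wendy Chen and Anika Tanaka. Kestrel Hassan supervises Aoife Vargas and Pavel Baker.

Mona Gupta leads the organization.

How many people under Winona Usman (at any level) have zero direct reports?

4

The people in Winona Usman's organization with no one reporting to them are Chiara Oliveira, Pavel Baker, Aoife Vargas, Lorenzo Okafor. That is 4.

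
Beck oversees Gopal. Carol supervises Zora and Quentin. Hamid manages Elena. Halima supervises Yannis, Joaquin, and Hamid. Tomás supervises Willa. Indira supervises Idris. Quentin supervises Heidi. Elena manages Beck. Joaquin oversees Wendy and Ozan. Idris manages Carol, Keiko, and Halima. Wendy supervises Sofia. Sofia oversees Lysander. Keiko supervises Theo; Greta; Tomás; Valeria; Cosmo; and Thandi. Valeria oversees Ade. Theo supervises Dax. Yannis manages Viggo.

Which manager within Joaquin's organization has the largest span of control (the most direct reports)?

Joaquin

Direct-report counts within Joaquin's organization: Joaquin has 2; Wendy has 1; Sofia has 1. The largest is 2, held by Joaquin.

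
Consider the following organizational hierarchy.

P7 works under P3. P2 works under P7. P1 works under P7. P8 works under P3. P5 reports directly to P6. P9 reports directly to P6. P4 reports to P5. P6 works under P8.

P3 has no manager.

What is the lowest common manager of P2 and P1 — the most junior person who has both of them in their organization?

P2's chain of managers is P7, P3. P1's chain of managers is P7, P3. The first manager that appears in both chains is P7.

P7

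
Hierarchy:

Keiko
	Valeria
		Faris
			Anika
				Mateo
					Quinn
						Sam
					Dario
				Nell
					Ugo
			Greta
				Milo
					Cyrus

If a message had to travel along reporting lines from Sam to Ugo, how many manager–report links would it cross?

Sam is 3 levels below Anika, and Ugo is 2 levels below Anika (their lowest common manager). The shortest path runs up from Sam to Anika and back down to Ugo: 3 + 2 = 5 links.

5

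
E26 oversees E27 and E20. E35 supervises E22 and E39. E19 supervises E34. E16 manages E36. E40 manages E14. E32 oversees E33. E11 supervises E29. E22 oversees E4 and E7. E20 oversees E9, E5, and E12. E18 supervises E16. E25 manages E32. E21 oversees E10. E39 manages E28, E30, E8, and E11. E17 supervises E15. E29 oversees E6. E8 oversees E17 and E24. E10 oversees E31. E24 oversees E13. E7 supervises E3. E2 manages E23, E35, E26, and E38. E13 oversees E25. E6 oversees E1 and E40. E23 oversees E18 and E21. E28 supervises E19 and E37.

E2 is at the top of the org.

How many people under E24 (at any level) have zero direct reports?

1

The only person in E24's organization with no one reporting to them is E33. That is 1.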